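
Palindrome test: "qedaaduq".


Word: "qedaaduq"
Reversed: "qudaadeq"
Forward == Backward? qedaaduq != qudaadeq
Palindrome = No


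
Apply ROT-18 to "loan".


Word: "loan"
Shift: 18
Each letter → (letter + shift) mod 26:
  'l' (11) + 18 = 3 → 'd'
  'o' (14) + 18 = 6 → 'g'
  'a' (0) + 18 = 18 → 's'
  'n' (13) + 18 = 5 → 'f'
Result = "dgsf"


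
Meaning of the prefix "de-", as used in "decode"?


Prefix: de-
As in: decode -> de- + code
Meaning = remove / reverse


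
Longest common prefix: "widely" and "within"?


Word 1: "widely"
Word 2: "within"
Comparing from start:
  Pos 0: 'w' == 'w'
  Pos 1: 'i' == 'i'
  Pos 2: 'd' != 't' (stop)
LCP = "wi" (length 2)


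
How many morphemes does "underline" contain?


Word: "underline"
Morphemes: under- / line
Each morpheme carries meaning
= 2 morphemes


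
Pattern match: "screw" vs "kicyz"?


Pattern of "screw": [0, 1, 2, 3, 4]
Pattern of "kicyz": [0, 1, 2, 3, 4]
Patterns match
Same pattern = Yes


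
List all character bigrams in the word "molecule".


Word: "molecule" (length 8)
Number of bigrams = 8 - 2 + 1 = 7
  Position 0: "mo"
  Position 1: "ol"
  Position 2: "le"
  Position 3: "ec"
  Position 4: "cu"
  Position 5: "ul"
  Position 6: "le"
Bigrams = "mo", "ol", "le", "ec", "cu", "ul", "le"


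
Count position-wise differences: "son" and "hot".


Comparing character by character (same length = 3):
  Pos 0: 's' vs 'h' !=
  Pos 1: 'o' vs 'o' =
  Pos 2: 'n' vs 't' !=
Hamming distance = 2


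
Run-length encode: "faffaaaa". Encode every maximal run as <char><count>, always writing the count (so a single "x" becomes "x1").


String: "faffaaaa"
Scanning for consecutive runs:
  'f' x 1
  'a' x 1
  'f' x 2
  'a' x 4
RLE = "f1a1f2a4"


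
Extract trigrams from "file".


Word: "file" (length 4)
Number of trigrams = 4 - 3 + 1 = 2
  Position 0: "fil"
  Position 1: "ile"
Trigrams = "fil", "ile"


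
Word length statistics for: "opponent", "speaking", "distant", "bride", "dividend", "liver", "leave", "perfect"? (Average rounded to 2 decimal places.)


Lengths: "opponent"=8, "speaking"=8, "distant"=7, "bride"=5, "dividend"=8, "liver"=5, "leave"=5, "perfect"=7
Sum = 53, Count = 8
Average = 53/8 = 6.63
= avg=6.63, min=5, max=8


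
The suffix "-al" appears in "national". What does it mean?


Suffix: -al
Example: national = nation + -al
Meaning = relating to


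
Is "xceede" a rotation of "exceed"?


Word: "exceed", Candidate: "xceede"
Method: check if candidate is substring of word+word
"exceedexceed" contains "xceede"? Yes
Is rotation = Yes


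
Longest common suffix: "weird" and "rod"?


Word 1: "weird"
Word 2: "rod"
Comparing from end:
  Pos -1: 'd' == 'd'
  Pos -2: 'r' != 'o' (stop)
LCS = "d" (length 1)


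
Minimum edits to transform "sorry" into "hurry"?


Word 1: "sorry" (length 5)
Word 2: "hurry" (length 5)
One optimal edit sequence (insert/delete/substitute each cost 1):
  1. substitute 's' -> 'h'  (+1)
  2. substitute 'o' -> 'u'  (+1)
  3. keep 'r'
  4. keep 'r'
  5. keep 'y'
Total edit operations: 2
Edit distance = 2


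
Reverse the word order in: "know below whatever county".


Original: "know below whatever county"
Words (1..n): know | below | whatever | county
Reversed (n..1): county | whatever | below | know
Result = "county whatever below know"


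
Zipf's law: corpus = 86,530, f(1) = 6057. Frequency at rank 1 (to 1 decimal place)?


Zipf's law: f(r) = f(1) / r
f(1) = 6057
f(1) = 6057 / 1
= 6057.0 occurrences


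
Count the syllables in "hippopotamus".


Word: "hippopotamus"
Syllable breakdown: hip · po · pot · a · mus
Counting: 5 parts
= 5 syllables


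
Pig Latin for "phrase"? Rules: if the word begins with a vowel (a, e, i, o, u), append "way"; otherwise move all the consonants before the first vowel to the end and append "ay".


Word: "phrase"
Starts with consonant(s) → move to end, add 'ay'
Consonant cluster: "phr"
Pig Latin = "asephray"


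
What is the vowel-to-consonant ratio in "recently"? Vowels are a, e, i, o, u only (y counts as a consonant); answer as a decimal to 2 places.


Word: "recently"
Vowels (a,e,i,o,u): 2
Consonants: 6
Ratio = 2/6
= 0.33


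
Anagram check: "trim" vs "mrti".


Word 1: "trim" → sorted: imrt
Word 2: "mrti" → sorted: imrt
Same letters? imrt == imrt
Anagram = Yes


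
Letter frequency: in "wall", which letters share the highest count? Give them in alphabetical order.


Word: "wall"
Letter counts:
  'a': 1
  'l': 2
  'w': 1
Maximum count = 2
Most frequent = 'l' (2 times each)


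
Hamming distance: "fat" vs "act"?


Comparing character by character (same length = 3):
  Pos 0: 'f' vs 'a' !=
  Pos 1: 'a' vs 'c' !=
  Pos 2: 't' vs 't' =
Hamming distance = 2


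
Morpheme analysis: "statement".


Word: "statement"
Morphemes: state + -ment
Each morpheme carries meaning
= 2 morphemes


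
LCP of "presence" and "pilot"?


Word 1: "presence"
Word 2: "pilot"
Comparing from start:
  Pos 0: 'p' == 'p'
  Pos 1: 'r' != 'i' (stop)
LCP = "p" (length 1)


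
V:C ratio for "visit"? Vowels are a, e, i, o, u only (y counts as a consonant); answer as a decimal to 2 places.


Word: "visit"
Vowels (a,e,i,o,u): 2
Consonants: 3
Ratio = 2/3
= 0.67


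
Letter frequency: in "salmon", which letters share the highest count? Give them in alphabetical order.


Word: "salmon"
Letter counts:
  'a': 1
  'l': 1
  'm': 1
  'n': 1
  'o': 1
  's': 1
Maximum count = 1
Most frequent = 'a', 'l', 'm', 'n', 'o', 's' (1 time each)


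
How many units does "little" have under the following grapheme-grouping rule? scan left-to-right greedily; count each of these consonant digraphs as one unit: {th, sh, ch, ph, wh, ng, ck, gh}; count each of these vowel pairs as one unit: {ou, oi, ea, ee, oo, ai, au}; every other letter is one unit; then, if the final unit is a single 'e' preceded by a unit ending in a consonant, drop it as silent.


Word: "little" (6 letters)
Left-to-right scan:
  1. 'l' (letter)
  2. 'i' (letter)
  3. 't' (letter)
  4. 't' (letter)
  5. 'l' (letter)
  6. 'e' (letter)
Units from scan: 6
Final unit is 'e' after a consonant -> drop as silent (-1)
Sound units = 5 units


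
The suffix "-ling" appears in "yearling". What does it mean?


Suffix: -ling
As in: yearling -> year + -ling
Meaning = small / young


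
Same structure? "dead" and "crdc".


Pattern of "dead": [0, 1, 2, 0]
Pattern of "crdc": [0, 1, 2, 0]
Patterns match
Same pattern = Yes


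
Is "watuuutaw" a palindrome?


Word: "watuuutaw"
Reversed: "watuuutaw"
Forward == Backward? watuuutaw == watuuutaw
Palindrome = Yes


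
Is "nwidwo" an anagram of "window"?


Word 1: "window" → sorted: dinoww
Word 2: "nwidwo" → sorted: dinoww
Same letters? dinoww == dinoww
Anagram = Yes


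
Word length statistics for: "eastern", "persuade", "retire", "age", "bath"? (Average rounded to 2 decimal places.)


Lengths: "eastern"=7, "persuade"=8, "retire"=6, "age"=3, "bath"=4
Sum = 28, Count = 5
Average = 28/5 = 5.60
= avg=5.60, min=3, max=8


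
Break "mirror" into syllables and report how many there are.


Word: "mirror"
Syllable breakdown: mir · ror
Counting: 2 parts
= 2 syllables


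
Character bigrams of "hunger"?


Word: "hunger" (length 6)
Number of bigrams = 6 - 2 + 1 = 5
  Position 0: "hu"
  Position 1: "un"
  Position 2: "ng"
  Position 3: "ge"
  Position 4: "er"
Bigrams = "hu", "un", "ng", "ge", "er"


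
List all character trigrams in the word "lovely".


Word: "lovely" (length 6)
Number of trigrams = 6 - 3 + 1 = 4
  Position 0: "lov"
  Position 1: "ove"
  Position 2: "vel"
  Position 3: "ely"
Trigrams = "lov", "ove", "vel", "ely"


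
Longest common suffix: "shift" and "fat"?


Word 1: "shift"
Word 2: "fat"
Comparing from end:
  Pos -1: 't' == 't'
  Pos -2: 'f' != 'a' (stop)
LCS = "t" (length 1)


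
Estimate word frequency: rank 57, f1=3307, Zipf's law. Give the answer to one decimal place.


Zipf's law: f(r) = f(1) / r
f(1) = 3307
f(57) = 3307 / 57
= 58.0 occurrences


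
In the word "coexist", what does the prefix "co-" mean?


Prefix: co-
Example: coexist (co- + exist)
Meaning = together


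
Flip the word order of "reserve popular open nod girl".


Original: "reserve popular open nod girl"
Words (1..n): reserve | popular | open | nod | girl
Reversed (n..1): girl | nod | open | popular | reserve
Result = "girl nod open popular reserve"


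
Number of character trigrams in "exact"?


Word: "exact" (length 5)
Number of 3-grams = length - 3 + 1 = 5 - 3 + 1
= 3


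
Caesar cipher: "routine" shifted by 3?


Word: "routine"
Shift: 3
Each letter → (letter + shift) mod 26:
  'r' (17) + 3 = 20 → 'u'
  'o' (14) + 3 = 17 → 'r'
  'u' (20) + 3 = 23 → 'x'
  't' (19) + 3 = 22 → 'w'
  'i' (8) + 3 = 11 → 'l'
  'n' (13) + 3 = 16 → 'q'
  'e' (4) + 3 = 7 → 'h'
Result = "urxwlqh"


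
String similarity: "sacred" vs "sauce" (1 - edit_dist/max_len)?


Word 1: "sacred" (length 6)
Word 2: "sauce" (length 5)
One optimal edit sequence:
  1. keep 's'
  2. keep 'a'
  3. substitute 'c' -> 'u'  (+1)
  4. substitute 'r' -> 'c'  (+1)
  5. keep 'e'
  6. delete 'd'  (+1)
Edit distance = 3
Max length = max(6, 5) = 6
Similarity = 1 - 3/6
= 0.5000


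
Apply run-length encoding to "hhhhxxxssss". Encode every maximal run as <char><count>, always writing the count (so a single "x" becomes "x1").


String: "hhhhxxxssss"
Scanning for consecutive runs:
  'h' x 4
  'x' x 3
  's' x 4
RLE = "h4x3s4"


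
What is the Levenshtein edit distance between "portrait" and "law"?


Word 1: "portrait" (length 8)
Word 2: "law" (length 3)
One optimal edit sequence (insert/delete/substitute each cost 1):
  1. delete 'p'  (+1)
  2. delete 'o'  (+1)
  3. delete 'r'  (+1)
  4. delete 't'  (+1)
  5. substitute 'r' -> 'l'  (+1)
  6. keep 'a'
  7. delete 'i'  (+1)
  8. substitute 't' -> 'w'  (+1)
Total edit operations: 7
Edit distance = 7


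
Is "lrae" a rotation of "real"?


Word: "real", Candidate: "lrae"
Method: check if candidate is substring of word+word
"realreal" contains "lrae"? No
Is rotation = No


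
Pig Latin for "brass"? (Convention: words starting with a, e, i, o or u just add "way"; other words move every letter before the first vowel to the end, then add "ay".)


Word: "brass"
Starts with consonant(s) → move to end, add 'ay'
Consonant cluster: "br"
Pig Latin = "assbray"


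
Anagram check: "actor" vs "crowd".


Word 1: "actor" → sorted: acort
Word 2: "crowd" → sorted: cdorw
Same letters? acort != cdorw
Anagram = No


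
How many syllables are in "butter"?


Word: "butter"
Syllable breakdown: but · ter
Counting: 2 parts
= 2 syllables


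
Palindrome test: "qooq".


Word: "qooq"
Reversed: "qooq"
Forward == Backward? qooq == qooq
Palindrome = Yes


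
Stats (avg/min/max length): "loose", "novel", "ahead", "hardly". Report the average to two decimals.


Lengths: "loose"=5, "novel"=5, "ahead"=5, "hardly"=6
Sum = 21, Count = 4
Average = 21/4 = 5.25
= avg=5.25, min=5, max=6


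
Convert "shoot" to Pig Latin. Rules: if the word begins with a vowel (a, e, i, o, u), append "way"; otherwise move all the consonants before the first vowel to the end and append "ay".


Word: "shoot"
Starts with consonant(s) → move to end, add 'ay'
Consonant cluster: "sh"
Pig Latin = "ootshay"


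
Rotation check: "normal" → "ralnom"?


Word: "normal", Candidate: "ralnom"
Method: check if candidate is substring of word+word
"normalnormal" contains "ralnom"? No
Is rotation = No


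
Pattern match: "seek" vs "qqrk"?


Pattern of "seek": [0, 1, 1, 2]
Pattern of "qqrk": [0, 0, 1, 2]
Patterns do not match
Same pattern = No


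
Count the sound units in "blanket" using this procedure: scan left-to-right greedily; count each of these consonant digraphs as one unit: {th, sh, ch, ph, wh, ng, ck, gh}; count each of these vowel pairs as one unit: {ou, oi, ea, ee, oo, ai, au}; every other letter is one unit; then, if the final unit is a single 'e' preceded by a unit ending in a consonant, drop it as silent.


Word: "blanket" (7 letters)
Left-to-right scan:
  1. 'b' (letter)
  2. 'l' (letter)
  3. 'a' (letter)
  4. 'n' (letter)
  5. 'k' (letter)
  6. 'e' (letter)
  7. 't' (letter)
Units from scan: 7
Sound units = 7 units


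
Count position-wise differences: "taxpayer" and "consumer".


Comparing character by character (same length = 8):
  Pos 0: 't' vs 'c' !=
  Pos 1: 'a' vs 'o' !=
  Pos 2: 'x' vs 'n' !=
  Pos 3: 'p' vs 's' !=
  Pos 4: 'a' vs 'u' !=
  Pos 5: 'y' vs 'm' !=
  Pos 6: 'e' vs 'e' =
  Pos 7: 'r' vs 'r' =
Hamming distance = 6


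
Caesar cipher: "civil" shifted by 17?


Word: "civil"
Shift: 17
Each letter → (letter + shift) mod 26:
  'c' (2) + 17 = 19 → 't'
  'i' (8) + 17 = 25 → 'z'
  'v' (21) + 17 = 12 → 'm'
  'i' (8) + 17 = 25 → 'z'
  'l' (11) + 17 = 2 → 'c'
Result = "tzmzc"


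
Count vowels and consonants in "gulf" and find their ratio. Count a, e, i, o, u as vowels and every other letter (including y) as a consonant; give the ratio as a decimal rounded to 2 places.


Word: "gulf"
Vowels (a,e,i,o,u): 1
Consonants: 3
Ratio = 1/3
= 0.33


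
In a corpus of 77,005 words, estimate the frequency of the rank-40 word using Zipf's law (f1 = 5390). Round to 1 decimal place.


Zipf's law: f(r) = f(1) / r
f(1) = 5390
f(40) = 5390 / 40
= 134.8 occurrences


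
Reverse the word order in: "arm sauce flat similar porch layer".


Original: "arm sauce flat similar porch layer"
Words (1..n): arm | sauce | flat | similar | porch | layer
Reversed (n..1): layer | porch | similar | flat | sauce | arm
Result = "layer porch similar flat sauce arm"


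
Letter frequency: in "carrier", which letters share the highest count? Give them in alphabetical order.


Word: "carrier"
Letter counts:
  'a': 1
  'c': 1
  'e': 1
  'i': 1
  'r': 3
Maximum count = 3
Most frequent = 'r' (3 times each)


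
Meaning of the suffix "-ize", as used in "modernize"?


Suffix: -ize
As in: modernize -> modern + -ize
Meaning = to make


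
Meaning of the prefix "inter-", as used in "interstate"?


Prefix: inter-
As in: interstate -> inter- + state
Meaning = between


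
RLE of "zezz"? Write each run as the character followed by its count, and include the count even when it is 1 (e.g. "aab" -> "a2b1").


String: "zezz"
Scanning for consecutive runs:
  'z' x 1
  'e' x 1
  'z' x 2
RLE = "z1e1z2"


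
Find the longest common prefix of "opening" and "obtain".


Word 1: "opening"
Word 2: "obtain"
Comparing from start:
  Pos 0: 'o' == 'o'
  Pos 1: 'p' != 'b' (stop)
LCP = "o" (length 1)


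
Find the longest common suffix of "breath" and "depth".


Word 1: "breath"
Word 2: "depth"
Comparing from end:
  Pos -1: 'h' == 'h'
  Pos -2: 't' == 't'
  Pos -3: 'a' != 'p' (stop)
LCS = "th" (length 2)


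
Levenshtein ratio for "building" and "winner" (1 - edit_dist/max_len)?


Word 1: "building" (length 8)
Word 2: "winner" (length 6)
One optimal edit sequence:
  1. delete 'b'  (+1)
  2. substitute 'u' -> 'w'  (+1)
  3. keep 'i'
  4. delete 'l'  (+1)
  5. substitute 'd' -> 'n'  (+1)
  6. substitute 'i' -> 'n'  (+1)
  7. substitute 'n' -> 'e'  (+1)
  8. substitute 'g' -> 'r'  (+1)
Edit distance = 7
Max length = max(8, 6) = 8
Similarity = 1 - 7/8
= 0.1250


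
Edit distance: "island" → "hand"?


Word 1: "island" (length 6)
Word 2: "hand" (length 4)
One optimal edit sequence (insert/delete/substitute each cost 1):
  1. delete 'i'  (+1)
  2. delete 's'  (+1)
  3. substitute 'l' -> 'h'  (+1)
  4. keep 'a'
  5. keep 'n'
  6. keep 'd'
Total edit operations: 3
Edit distance = 3


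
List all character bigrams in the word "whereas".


Word: "whereas" (length 7)
Number of bigrams = 7 - 2 + 1 = 6
  Position 0: "wh"
  Position 1: "he"
  Position 2: "er"
  Position 3: "re"
  Position 4: "ea"
  Position 5: "as"
Bigrams = "wh", "he", "er", "re", "ea", "as"


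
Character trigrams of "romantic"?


Word: "romantic" (length 8)
Number of trigrams = 8 - 3 + 1 = 6
  Position 0: "rom"
  Position 1: "oma"
  Position 2: "man"
  Position 3: "ant"
  Position 4: "nti"
  Position 5: "tic"
Trigrams = "rom", "oma", "man", "ant", "nti", "tic"


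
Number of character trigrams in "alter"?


Word: "alter" (length 5)
Number of 3-grams = length - 3 + 1 = 5 - 3 + 1
= 3


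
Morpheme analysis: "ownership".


Word: "ownership"
Morphemes: own + -er + -ship
Each morpheme carries meaning
= 3 morphemes


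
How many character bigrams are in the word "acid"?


Word: "acid" (length 4)
Number of 2-grams = length - 2 + 1 = 4 - 2 + 1
= 3


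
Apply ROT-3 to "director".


Word: "director"
Shift: 3
Each letter → (letter + shift) mod 26:
  'd' (3) + 3 = 6 → 'g'
  'i' (8) + 3 = 11 → 'l'
  'r' (17) + 3 = 20 → 'u'
  'e' (4) + 3 = 7 → 'h'
  'c' (2) + 3 = 5 → 'f'
  't' (19) + 3 = 22 → 'w'
  'o' (14) + 3 = 17 → 'r'
  'r' (17) + 3 = 20 → 'u'
Result = "gluhfwru"


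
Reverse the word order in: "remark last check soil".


Original: "remark last check soil"
Words (1..n): remark | last | check | soil
Reversed (n..1): soil | check | last | remark
Result = "soil check last remark"


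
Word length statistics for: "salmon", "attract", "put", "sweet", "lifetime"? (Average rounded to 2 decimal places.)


Lengths: "salmon"=6, "attract"=7, "put"=3, "sweet"=5, "lifetime"=8
Sum = 29, Count = 5
Average = 29/5 = 5.80
= avg=5.80, min=3, max=8


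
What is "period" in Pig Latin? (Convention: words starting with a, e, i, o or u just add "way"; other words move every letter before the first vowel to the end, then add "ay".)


Word: "period"
Starts with consonant(s) → move to end, add 'ay'
Consonant cluster: "p"
Pig Latin = "eriodpay"


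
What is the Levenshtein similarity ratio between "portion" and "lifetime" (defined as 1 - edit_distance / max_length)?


Word 1: "portion" (length 7)
Word 2: "lifetime" (length 8)
One optimal edit sequence:
  1. insert 'l'  (+1)
  2. substitute 'p' -> 'i'  (+1)
  3. substitute 'o' -> 'f'  (+1)
  4. substitute 'r' -> 'e'  (+1)
  5. keep 't'
  6. keep 'i'
  7. substitute 'o' -> 'm'  (+1)
  8. substitute 'n' -> 'e'  (+1)
Edit distance = 6
Max length = max(7, 8) = 8
Similarity = 1 - 6/8
= 0.2500


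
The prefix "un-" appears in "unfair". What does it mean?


Prefix: un-
Example: unfair (un- + fair)
Meaning = not / reverse


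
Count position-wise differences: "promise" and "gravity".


Comparing character by character (same length = 7):
  Pos 0: 'p' vs 'g' !=
  Pos 1: 'r' vs 'r' =
  Pos 2: 'o' vs 'a' !=
  Pos 3: 'm' vs 'v' !=
  Pos 4: 'i' vs 'i' =
  Pos 5: 's' vs 't' !=
  Pos 6: 'e' vs 'y' !=
Hamming distance = 5


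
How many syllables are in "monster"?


Word: "monster"
Syllable breakdown: mon-ster
Counting: 2 parts
= 2 syllables


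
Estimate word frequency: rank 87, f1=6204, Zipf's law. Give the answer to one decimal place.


Zipf's law: f(r) = f(1) / r
f(1) = 6204
f(87) = 6204 / 87
= 71.3 occurrences


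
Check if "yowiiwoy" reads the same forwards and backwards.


Word: "yowiiwoy"
Reversed: "yowiiwoy"
Forward == Backward? yowiiwoy == yowiiwoy
Palindrome = Yes


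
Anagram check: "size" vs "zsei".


Word 1: "size" → sorted: eisz
Word 2: "zsei" → sorted: eisz
Same letters? eisz == eisz
Anagram = Yes


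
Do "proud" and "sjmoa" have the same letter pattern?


Pattern of "proud": [0, 1, 2, 3, 4]
Pattern of "sjmoa": [0, 1, 2, 3, 4]
Patterns match
Same pattern = Yes


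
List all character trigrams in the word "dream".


Word: "dream" (length 5)
Number of trigrams = 5 - 3 + 1 = 3
  Position 0: "dre"
  Position 1: "rea"
  Position 2: "eam"
Trigrams = "dre", "rea", "eam"


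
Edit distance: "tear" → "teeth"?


Word 1: "tear" (length 4)
Word 2: "teeth" (length 5)
One optimal edit sequence (insert/delete/substitute each cost 1):
  1. keep 't'
  2. insert 'e'  (+1)
  3. keep 'e'
  4. substitute 'a' -> 't'  (+1)
  5. substitute 'r' -> 'h'  (+1)
Total edit operations: 3
Edit distance = 3


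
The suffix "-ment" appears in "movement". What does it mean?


Suffix: -ment
As in: movement -> move + -ment
Meaning = result of action


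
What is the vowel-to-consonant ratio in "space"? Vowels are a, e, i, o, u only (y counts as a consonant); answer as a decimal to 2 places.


Word: "space"
Vowels (a,e,i,o,u): 2
Consonants: 3
Ratio = 2/3
= 0.67


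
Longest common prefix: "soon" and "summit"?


Word 1: "soon"
Word 2: "summit"
Comparing from start:
  Pos 0: 's' == 's'
  Pos 1: 'o' != 'u' (stop)
LCP = "s" (length 1)


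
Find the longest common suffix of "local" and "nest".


Word 1: "local"
Word 2: "nest"
Comparing from end:
  Pos -1: 'l' != 't' (stop)
LCS = "" (length 0)


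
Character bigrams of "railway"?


Word: "railway" (length 7)
Number of bigrams = 7 - 2 + 1 = 6
  Position 0: "ra"
  Position 1: "ai"
  Position 2: "il"
  Position 3: "lw"
  Position 4: "wa"
  Position 5: "ay"
Bigrams = "ra", "ai", "il", "lw", "wa", "ay"


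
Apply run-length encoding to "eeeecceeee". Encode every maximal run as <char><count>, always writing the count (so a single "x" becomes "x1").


String: "eeeecceeee"
Scanning for consecutive runs:
  'e' x 4
  'c' x 2
  'e' x 4
RLE = "e4c2e4"


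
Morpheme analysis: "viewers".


Word: "viewers"
Morphemes: view | -er | -s
Each morpheme carries meaning
= 3 morphemes


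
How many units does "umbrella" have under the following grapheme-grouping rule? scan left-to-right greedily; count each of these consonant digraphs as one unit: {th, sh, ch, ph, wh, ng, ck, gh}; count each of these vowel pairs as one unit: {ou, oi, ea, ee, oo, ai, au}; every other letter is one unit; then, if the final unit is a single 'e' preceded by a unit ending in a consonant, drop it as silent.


Word: "umbrella" (8 letters)
Left-to-right scan:
  (1) 'u' (letter)
  (2) 'm' (letter)
  (3) 'b' (letter)
  (4) 'r' (letter)
  (5) 'e' (letter)
  (6) 'l' (letter)
  (7) 'l' (letter)
  (8) 'a' (letter)
Units from scan: 8
Sound units = 8 units


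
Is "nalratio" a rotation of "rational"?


Word: "rational", Candidate: "nalratio"
Method: check if candidate is substring of word+word
"rationalrational" contains "nalratio"? Yes
Is rotation = Yes


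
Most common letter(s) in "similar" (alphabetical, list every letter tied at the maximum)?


Word: "similar"
Letter counts:
  'a': 1
  'i': 2
  'l': 1
  'm': 1
  'r': 1
  's': 1
Maximum count = 2
Most frequent = 'i' (2 times each)


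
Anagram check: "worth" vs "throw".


Word 1: "worth" → sorted: hortw
Word 2: "throw" → sorted: hortw
Same letters? hortw == hortw
Anagram = Yes


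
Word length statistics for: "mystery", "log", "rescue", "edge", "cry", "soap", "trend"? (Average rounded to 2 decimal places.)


Lengths: "mystery"=7, "log"=3, "rescue"=6, "edge"=4, "cry"=3, "soap"=4, "trend"=5
Sum = 32, Count = 7
Average = 32/7 = 4.57
= avg=4.57, min=3, max=7


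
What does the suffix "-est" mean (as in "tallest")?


Suffix: -est
Example: tallest = tall + -est
Meaning = most


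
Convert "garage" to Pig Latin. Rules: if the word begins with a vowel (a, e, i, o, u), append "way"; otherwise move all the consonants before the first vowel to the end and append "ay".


Word: "garage"
Starts with consonant(s) → move to end, add 'ay'
Consonant cluster: "g"
Pig Latin = "aragegay"


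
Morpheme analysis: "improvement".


Word: "improvement"
Morphemes: improve + -ment
Each morpheme carries meaning
= 2 morphemes


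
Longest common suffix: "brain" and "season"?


Word 1: "brain"
Word 2: "season"
Comparing from end:
  Pos -1: 'n' == 'n'
  Pos -2: 'i' != 'o' (stop)
LCS = "n" (length 1)


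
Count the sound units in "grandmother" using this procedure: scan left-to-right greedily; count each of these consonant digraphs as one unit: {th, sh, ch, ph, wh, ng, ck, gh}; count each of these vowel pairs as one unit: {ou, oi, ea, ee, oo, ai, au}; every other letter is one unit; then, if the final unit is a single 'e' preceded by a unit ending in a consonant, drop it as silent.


Word: "grandmother" (11 letters)
Left-to-right scan:
  (1) 'g' (letter)
  (2) 'r' (letter)
  (3) 'a' (letter)
  (4) 'n' (letter)
  (5) 'd' (letter)
  (6) 'm' (letter)
  (7) 'o' (letter)
  (8) 'th' (digraph)
  (9) 'e' (letter)
  (10) 'r' (letter)
Units from scan: 10
Sound units = 10 units


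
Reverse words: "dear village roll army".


Original: "dear village roll army"
Words (1..n): dear | village | roll | army
Reversed (n..1): army | roll | village | dear
Result = "army roll village dear"


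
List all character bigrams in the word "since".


Word: "since" (length 5)
Number of bigrams = 5 - 2 + 1 = 4
  Position 0: "si"
  Position 1: "in"
  Position 2: "nc"
  Position 3: "ce"
Bigrams = "si", "in", "nc", "ce"


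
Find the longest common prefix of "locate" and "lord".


Word 1: "locate"
Word 2: "lord"
Comparing from start:
  Pos 0: 'l' == 'l'
  Pos 1: 'o' == 'o'
  Pos 2: 'c' != 'r' (stop)
LCP = "lo" (length 2)


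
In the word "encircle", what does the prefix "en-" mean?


Prefix: en-
Example: encircle (en- + circle)
Meaning = cause to / put into


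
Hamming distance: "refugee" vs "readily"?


Comparing character by character (same length = 7):
  Pos 0: 'r' vs 'r' =
  Pos 1: 'e' vs 'e' =
  Pos 2: 'f' vs 'a' !=
  Pos 3: 'u' vs 'd' !=
  Pos 4: 'g' vs 'i' !=
  Pos 5: 'e' vs 'l' !=
  Pos 6: 'e' vs 'y' !=
Hamming distance = 5


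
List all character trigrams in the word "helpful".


Word: "helpful" (length 7)
Number of trigrams = 7 - 3 + 1 = 5
  Position 0: "hel"
  Position 1: "elp"
  Position 2: "lpf"
  Position 3: "pfu"
  Position 4: "ful"
Trigrams = "hel", "elp", "lpf", "pfu", "ful"


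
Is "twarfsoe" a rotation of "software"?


Word: "software", Candidate: "twarfsoe"
Method: check if candidate is substring of word+word
"softwaresoftware" contains "twarfsoe"? No
Is rotation = No


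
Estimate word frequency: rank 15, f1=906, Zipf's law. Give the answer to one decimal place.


Zipf's law: f(r) = f(1) / r
f(1) = 906
f(15) = 906 / 15
= 60.4 occurrences


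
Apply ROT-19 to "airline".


Word: "airline"
Shift: 19
Each letter → (letter + shift) mod 26:
  'a' (0) + 19 = 19 → 't'
  'i' (8) + 19 = 1 → 'b'
  'r' (17) + 19 = 10 → 'k'
  'l' (11) + 19 = 4 → 'e'
  'i' (8) + 19 = 1 → 'b'
  'n' (13) + 19 = 6 → 'g'
  'e' (4) + 19 = 23 → 'x'
Result = "tbkebgx"


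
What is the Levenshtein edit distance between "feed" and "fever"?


Word 1: "feed" (length 4)
Word 2: "fever" (length 5)
One optimal edit sequence (insert/delete/substitute each cost 1):
  1. keep 'f'
  2. keep 'e'
  3. insert 'v'  (+1)
  4. keep 'e'
  5. substitute 'd' -> 'r'  (+1)
Total edit operations: 2
Edit distance = 2


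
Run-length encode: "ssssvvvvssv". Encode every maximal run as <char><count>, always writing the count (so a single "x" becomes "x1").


String: "ssssvvvvssv"
Scanning for consecutive runs:
  's' x 4
  'v' x 4
  's' x 2
  'v' x 1
RLE = "s4v4s2v1"


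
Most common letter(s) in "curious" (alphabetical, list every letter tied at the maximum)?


Word: "curious"
Letter counts:
  'c': 1
  'i': 1
  'o': 1
  'r': 1
  's': 1
  'u': 2
Maximum count = 2
Most frequent = 'u' (2 times each)


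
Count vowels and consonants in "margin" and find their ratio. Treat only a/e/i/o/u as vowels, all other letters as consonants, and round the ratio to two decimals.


Word: "margin"
Vowels (a,e,i,o,u): 2
Consonants: 4
Ratio = 2/4
= 0.50


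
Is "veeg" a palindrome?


Word: "veeg"
Reversed: "geev"
Forward == Backward? veeg != geev
Palindrome = No


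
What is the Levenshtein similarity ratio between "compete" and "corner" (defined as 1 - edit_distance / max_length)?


Word 1: "compete" (length 7)
Word 2: "corner" (length 6)
One optimal edit sequence:
  1. keep 'c'
  2. keep 'o'
  3. substitute 'm' -> 'r'  (+1)
  4. substitute 'p' -> 'n'  (+1)
  5. keep 'e'
  6. delete 't'  (+1)
  7. substitute 'e' -> 'r'  (+1)
Edit distance = 4
Max length = max(7, 6) = 7
Similarity = 1 - 4/7
= 0.4286


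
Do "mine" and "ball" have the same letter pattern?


Pattern of "mine": [0, 1, 2, 3]
Pattern of "ball": [0, 1, 2, 2]
Patterns do not match
Same pattern = No


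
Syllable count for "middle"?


Word: "middle"
Syllable breakdown: mid | dle
Counting: 2 parts
= 2 syllables


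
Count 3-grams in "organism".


Word: "organism" (length 8)
Number of 3-grams = length - 3 + 1 = 8 - 3 + 1
= 6


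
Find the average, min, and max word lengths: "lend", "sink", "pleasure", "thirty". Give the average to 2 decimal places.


Lengths: "lend"=4, "sink"=4, "pleasure"=8, "thirty"=6
Sum = 22, Count = 4
Average = 22/4 = 5.50
= avg=5.50, min=4, max=8


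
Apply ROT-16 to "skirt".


Word: "skirt"
Shift: 16
Each letter → (letter + shift) mod 26:
  's' (18) + 16 = 8 → 'i'
  'k' (10) + 16 = 0 → 'a'
  'i' (8) + 16 = 24 → 'y'
  'r' (17) + 16 = 7 → 'h'
  't' (19) + 16 = 9 → 'j'
Result = "iayhj"


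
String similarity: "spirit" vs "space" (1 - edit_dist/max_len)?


Word 1: "spirit" (length 6)
Word 2: "space" (length 5)
One optimal edit sequence:
  1. keep 's'
  2. keep 'p'
  3. delete 'i'  (+1)
  4. substitute 'r' -> 'a'  (+1)
  5. substitute 'i' -> 'c'  (+1)
  6. substitute 't' -> 'e'  (+1)
Edit distance = 4
Max length = max(6, 5) = 6
Similarity = 1 - 4/6
= 0.3333


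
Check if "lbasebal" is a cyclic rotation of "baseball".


Word: "baseball", Candidate: "lbasebal"
Method: check if candidate is substring of word+word
"baseballbaseball" contains "lbasebal"? Yes
Is rotation = Yes


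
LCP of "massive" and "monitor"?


Word 1: "massive"
Word 2: "monitor"
Comparing from start:
  Pos 0: 'm' == 'm'
  Pos 1: 'a' != 'o' (stop)
LCP = "m" (length 1)


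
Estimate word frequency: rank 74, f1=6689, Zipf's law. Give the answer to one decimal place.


Zipf's law: f(r) = f(1) / r
f(1) = 6689
f(74) = 6689 / 74
= 90.4 occurrences


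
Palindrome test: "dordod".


Word: "dordod"
Reversed: "dodrod"
Forward == Backward? dordod != dodrod
Palindrome = No


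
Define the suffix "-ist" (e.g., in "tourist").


Suffix: -ist
Example: tourist (tour + -ist)
Meaning = one who practices


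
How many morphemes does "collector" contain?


Word: "collector"
Morphemes: collect | -or
Each morpheme carries meaning
= 2 morphemes


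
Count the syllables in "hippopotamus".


Word: "hippopotamus"
Syllable breakdown: hip-po-pot-a-mus
Counting: 5 parts
= 5 syllables


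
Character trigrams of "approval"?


Word: "approval" (length 8)
Number of trigrams = 8 - 3 + 1 = 6
  Position 0: "app"
  Position 1: "ppr"
  Position 2: "pro"
  Position 3: "rov"
  Position 4: "ova"
  Position 5: "val"
Trigrams = "app", "ppr", "pro", "rov", "ova", "val"


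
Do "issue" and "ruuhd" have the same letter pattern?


Pattern of "issue": [0, 1, 1, 2, 3]
Pattern of "ruuhd": [0, 1, 1, 2, 3]
Patterns match
Same pattern = Yes


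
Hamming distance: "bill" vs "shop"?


Comparing character by character (same length = 4):
  Pos 0: 'b' vs 's' !=
  Pos 1: 'i' vs 'h' !=
  Pos 2: 'l' vs 'o' !=
  Pos 3: 'l' vs 'p' !=
Hamming distance = 4


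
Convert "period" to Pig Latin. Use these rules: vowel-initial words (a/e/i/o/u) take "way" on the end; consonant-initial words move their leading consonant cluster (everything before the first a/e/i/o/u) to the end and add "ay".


Word: "period"
Starts with consonant(s) → move to end, add 'ay'
Consonant cluster: "p"
Pig Latin = "eriodpay"


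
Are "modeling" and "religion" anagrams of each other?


Word 1: "modeling" → sorted: degilmno
Word 2: "religion" → sorted: egiilnor
Same letters? degilmno != egiilnor
Anagram = No


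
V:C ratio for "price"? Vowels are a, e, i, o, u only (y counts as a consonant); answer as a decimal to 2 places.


Word: "price"
Vowels (a,e,i,o,u): 2
Consonants: 3
Ratio = 2/3
= 0.67


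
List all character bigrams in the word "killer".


Word: "killer" (length 6)
Number of bigrams = 6 - 2 + 1 = 5
  Position 0: "ki"
  Position 1: "il"
  Position 2: "ll"
  Position 3: "le"
  Position 4: "er"
Bigrams = "ki", "il", "ll", "le", "er"


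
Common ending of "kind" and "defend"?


Word 1: "kind"
Word 2: "defend"
Comparing from end:
  Pos -1: 'd' == 'd'
  Pos -2: 'n' == 'n'
  Pos -3: 'i' != 'e' (stop)
LCS = "nd" (length 2)


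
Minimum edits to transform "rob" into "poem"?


Word 1: "rob" (length 3)
Word 2: "poem" (length 4)
One optimal edit sequence (insert/delete/substitute each cost 1):
  1. substitute 'r' -> 'p'  (+1)
  2. keep 'o'
  3. insert 'e'  (+1)
  4. substitute 'b' -> 'm'  (+1)
Total edit operations: 3
Edit distance = 3


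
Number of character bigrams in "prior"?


Word: "prior" (length 5)
Number of 2-grams = length - 2 + 1 = 5 - 2 + 1
= 4


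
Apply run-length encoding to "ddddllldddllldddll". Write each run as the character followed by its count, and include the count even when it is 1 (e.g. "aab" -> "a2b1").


String: "ddddllldddllldddll"
Scanning for consecutive runs:
  'd' x 4
  'l' x 3
  'd' x 3
  'l' x 3
  'd' x 3
  'l' x 2
RLE = "d4l3d3l3d3l2"


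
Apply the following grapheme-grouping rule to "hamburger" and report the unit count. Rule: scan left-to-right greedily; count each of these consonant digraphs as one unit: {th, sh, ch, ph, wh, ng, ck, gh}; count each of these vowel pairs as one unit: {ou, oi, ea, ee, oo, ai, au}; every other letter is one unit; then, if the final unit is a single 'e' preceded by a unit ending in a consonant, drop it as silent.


Word: "hamburger" (9 letters)
Left-to-right scan:
  [1] 'h' (letter)
  [2] 'a' (letter)
  [3] 'm' (letter)
  [4] 'b' (letter)
  [5] 'u' (letter)
  [6] 'r' (letter)
  [7] 'g' (letter)
  [8] 'e' (letter)
  [9] 'r' (letter)
Units from scan: 9
Sound units = 9 units


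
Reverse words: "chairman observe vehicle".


Original: "chairman observe vehicle"
Words (1..n): chairman | observe | vehicle
Reversed (n..1): vehicle | observe | chairman
Result = "vehicle observe chairman"


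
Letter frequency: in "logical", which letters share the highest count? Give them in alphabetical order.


Word: "logical"
Letter counts:
  'a': 1
  'c': 1
  'g': 1
  'i': 1
  'l': 2
  'o': 1
Maximum count = 2
Most frequent = 'l' (2 times each)


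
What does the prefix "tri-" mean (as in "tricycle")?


Prefix: tri-
As in: tricycle -> tri- + cycle
Meaning = three


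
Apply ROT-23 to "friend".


Word: "friend"
Shift: 23
Each letter → (letter + shift) mod 26:
  'f' (5) + 23 = 2 → 'c'
  'r' (17) + 23 = 14 → 'o'
  'i' (8) + 23 = 5 → 'f'
  'e' (4) + 23 = 1 → 'b'
  'n' (13) + 23 = 10 → 'k'
  'd' (3) + 23 = 0 → 'a'
Result = "cofbka"


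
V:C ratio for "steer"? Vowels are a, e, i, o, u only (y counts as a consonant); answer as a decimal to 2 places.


Word: "steer"
Vowels (a,e,i,o,u): 2
Consonants: 3
Ratio = 2/3
= 0.67


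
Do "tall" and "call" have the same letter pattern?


Pattern of "tall": [0, 1, 2, 2]
Pattern of "call": [0, 1, 2, 2]
Patterns match
Same pattern = Yes


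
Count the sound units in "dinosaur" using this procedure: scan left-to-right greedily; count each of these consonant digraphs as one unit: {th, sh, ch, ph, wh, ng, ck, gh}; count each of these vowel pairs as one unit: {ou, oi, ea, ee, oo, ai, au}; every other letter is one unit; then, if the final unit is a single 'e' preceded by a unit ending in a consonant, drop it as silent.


Word: "dinosaur" (8 letters)
Left-to-right scan:
  (1) 'd' (letter)
  (2) 'i' (letter)
  (3) 'n' (letter)
  (4) 'o' (letter)
  (5) 's' (letter)
  (6) 'au' (vowel-pair)
  (7) 'r' (letter)
Units from scan: 7
Sound units = 7 units


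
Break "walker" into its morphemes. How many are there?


Word: "walker"
Morphemes: walk + -er
Each morpheme carries meaning
= 2 morphemes


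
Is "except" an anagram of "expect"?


Word 1: "expect" → sorted: ceeptx
Word 2: "except" → sorted: ceeptx
Same letters? ceeptx == ceeptx
Anagram = Yes


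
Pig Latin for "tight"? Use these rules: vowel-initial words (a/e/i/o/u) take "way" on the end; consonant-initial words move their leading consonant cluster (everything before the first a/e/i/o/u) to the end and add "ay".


Word: "tight"
Starts with consonant(s) → move to end, add 'ay'
Consonant cluster: "t"
Pig Latin = "ighttay"


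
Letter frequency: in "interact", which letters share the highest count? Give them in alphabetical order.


Word: "interact"
Letter counts:
  'a': 1
  'c': 1
  'e': 1
  'i': 1
  'n': 1
  'r': 1
  't': 2
Maximum count = 2
Most frequent = 't' (2 times each)


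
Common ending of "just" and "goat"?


Word 1: "just"
Word 2: "goat"
Comparing from end:
  Pos -1: 't' == 't'
  Pos -2: 's' != 'a' (stop)
LCS = "t" (length 1)


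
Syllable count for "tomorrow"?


Word: "tomorrow"
Syllable breakdown: to · mor · row
Counting: 3 parts
= 3 syllables


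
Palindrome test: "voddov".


Word: "voddov"
Reversed: "voddov"
Forward == Backward? voddov == voddov
Palindrome = Yes


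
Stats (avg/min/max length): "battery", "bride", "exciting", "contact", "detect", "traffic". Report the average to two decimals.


Lengths: "battery"=7, "bride"=5, "exciting"=8, "contact"=7, "detect"=6, "traffic"=7
Sum = 40, Count = 6
Average = 40/6 = 6.67
= avg=6.67, min=5, max=8


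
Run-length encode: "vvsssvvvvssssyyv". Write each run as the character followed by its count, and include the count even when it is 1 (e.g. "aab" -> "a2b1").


String: "vvsssvvvvssssyyv"
Scanning for consecutive runs:
  'v' x 2
  's' x 3
  'v' x 4
  's' x 4
  'y' x 2
  'v' x 1
RLE = "v2s3v4s4y2v1"


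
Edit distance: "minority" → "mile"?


Word 1: "minority" (length 8)
Word 2: "mile" (length 4)
One optimal edit sequence (insert/delete/substitute each cost 1):
  1. keep 'm'
  2. delete 'i'  (+1)
  3. delete 'n'  (+1)
  4. delete 'o'  (+1)
  5. delete 'r'  (+1)
  6. keep 'i'
  7. substitute 't' -> 'l'  (+1)
  8. substitute 'y' -> 'e'  (+1)
Total edit operations: 6
Edit distance = 6


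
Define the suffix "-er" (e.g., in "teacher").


Suffix: -er
Example: teacher = teach + -er
Meaning = one who / more


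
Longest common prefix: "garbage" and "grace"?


Word 1: "garbage"
Word 2: "grace"
Comparing from start:
  Pos 0: 'g' == 'g'
  Pos 1: 'a' != 'r' (stop)
LCP = "g" (length 1)


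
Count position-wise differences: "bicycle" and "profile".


Comparing character by character (same length = 7):
  Pos 0: 'b' vs 'p' !=
  Pos 1: 'i' vs 'r' !=
  Pos 2: 'c' vs 'o' !=
  Pos 3: 'y' vs 'f' !=
  Pos 4: 'c' vs 'i' !=
  Pos 5: 'l' vs 'l' =
  Pos 6: 'e' vs 'e' =
Hamming distance = 5


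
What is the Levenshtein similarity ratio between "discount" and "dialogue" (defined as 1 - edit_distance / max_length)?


Word 1: "discount" (length 8)
Word 2: "dialogue" (length 8)
One optimal edit sequence:
  1. keep 'd'
  2. keep 'i'
  3. substitute 's' -> 'a'  (+1)
  4. substitute 'c' -> 'l'  (+1)
  5. keep 'o'
  6. substitute 'u' -> 'g'  (+1)
  7. substitute 'n' -> 'u'  (+1)
  8. substitute 't' -> 'e'  (+1)
Edit distance = 5
Max length = max(8, 8) = 8
Similarity = 1 - 5/8
= 0.3750


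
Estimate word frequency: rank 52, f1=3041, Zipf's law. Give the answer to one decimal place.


Zipf's law: f(r) = f(1) / r
f(1) = 3041
f(52) = 3041 / 52
= 58.5 occurrences


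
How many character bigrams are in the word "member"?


Word: "member" (length 6)
Number of 2-grams = length - 2 + 1 = 6 - 2 + 1
= 5


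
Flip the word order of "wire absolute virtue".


Original: "wire absolute virtue"
Words (1..n): wire | absolute | virtue
Reversed (n..1): virtue | absolute | wire
Result = "virtue absolute wire"


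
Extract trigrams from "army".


Word: "army" (length 4)
Number of trigrams = 4 - 3 + 1 = 2
  Position 0: "arm"
  Position 1: "rmy"
Trigrams = "arm", "rmy"
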